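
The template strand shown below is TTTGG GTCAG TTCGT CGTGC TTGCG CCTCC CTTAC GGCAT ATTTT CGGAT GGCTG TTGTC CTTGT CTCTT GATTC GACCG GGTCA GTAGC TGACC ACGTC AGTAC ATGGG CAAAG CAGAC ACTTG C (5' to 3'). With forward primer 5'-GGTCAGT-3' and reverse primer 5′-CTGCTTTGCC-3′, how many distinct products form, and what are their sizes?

Two products: 114 bp, 38 bp

The forward primer GGTCAGT matches the top strand at positions 5–11, 81–87.
The reverse primer's reverse complement is GGCAAAGCAG, matching at positions 109–118.
Each forward site pairs with the reverse site to give a product ending at position 118: sizes 114, 38 bp.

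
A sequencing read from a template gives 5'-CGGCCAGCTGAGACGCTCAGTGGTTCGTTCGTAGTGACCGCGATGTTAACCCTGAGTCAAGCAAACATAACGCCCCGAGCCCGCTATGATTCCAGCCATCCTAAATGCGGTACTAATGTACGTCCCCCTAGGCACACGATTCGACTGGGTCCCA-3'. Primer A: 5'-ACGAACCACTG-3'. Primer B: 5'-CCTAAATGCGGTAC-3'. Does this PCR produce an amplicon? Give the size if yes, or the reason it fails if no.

Primer A (ACGAACCACTG) has reverse complement CAGTGGTTCGT, which matches the top strand at positions 18–28; primer A anneals to the top strand there with its 3' end pointing upstream toward position 18.
Primer B (CCTAAATGCGGTAC) matches the top strand directly at positions 100–113; it anneals to the bottom strand with its 3' end pointing downstream toward position 113.
The 3' ends diverge (primer A extends toward position 1, primer B toward position 154), so the primers never converge on a shared product.

No product — the primers' 3' ends point away from each other.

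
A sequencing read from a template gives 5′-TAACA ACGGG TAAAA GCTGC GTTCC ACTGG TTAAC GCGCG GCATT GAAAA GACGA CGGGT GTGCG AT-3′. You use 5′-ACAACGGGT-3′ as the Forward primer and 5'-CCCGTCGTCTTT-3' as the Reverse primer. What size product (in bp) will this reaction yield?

Forward primer ACAACGGGT is found on the top strand at positions 3–11.
Taking the reverse complement of CCCGTCGTCTTT gives AAAGACGACGGG, found at positions 48–59 on the template; the primer anneals here to the top strand with its 3' end pointing upstream.
Amplicon spans positions 3–59: 57 bp.

57 bp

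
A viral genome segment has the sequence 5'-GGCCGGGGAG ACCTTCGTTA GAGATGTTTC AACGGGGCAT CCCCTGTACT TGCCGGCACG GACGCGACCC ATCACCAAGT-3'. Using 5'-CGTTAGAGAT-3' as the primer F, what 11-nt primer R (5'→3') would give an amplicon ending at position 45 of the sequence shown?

The forward primer binds at positions 16–25; the product's 3' end on the top strand is position 45.
The reverse primer anneals to the top strand over positions 35–45, i.e. to GGGCATCCCCT.
Its sequence written 5'→3' is the reverse complement: AGGGGATGCCC.

5'-AGGGGATGCCC-3'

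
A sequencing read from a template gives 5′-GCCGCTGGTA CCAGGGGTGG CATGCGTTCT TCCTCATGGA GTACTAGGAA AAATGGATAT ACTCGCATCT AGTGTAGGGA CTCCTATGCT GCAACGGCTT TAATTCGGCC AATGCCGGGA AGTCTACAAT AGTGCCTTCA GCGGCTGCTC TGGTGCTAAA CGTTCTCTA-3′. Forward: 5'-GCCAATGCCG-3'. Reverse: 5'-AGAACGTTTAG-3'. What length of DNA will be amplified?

59 bp

Forward primer GCCAATGCCG is found on the top strand at positions 108–117.
Reverse complement of the reverse primer: CTAAACGTTCT. This occurs on the top strand at positions 156–166.
The product runs from position 108 to position 166, so its length is 166 − 108 + 1 = 59 bp.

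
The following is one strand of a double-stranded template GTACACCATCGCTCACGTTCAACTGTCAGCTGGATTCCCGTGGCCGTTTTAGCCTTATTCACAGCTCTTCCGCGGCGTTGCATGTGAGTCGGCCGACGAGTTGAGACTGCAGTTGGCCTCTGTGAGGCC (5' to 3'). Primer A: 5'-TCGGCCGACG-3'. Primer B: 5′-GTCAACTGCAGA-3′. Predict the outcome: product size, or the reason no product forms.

No product — primer B has no binding site in the template.

Primer B (GTCAACTGCAGA) does not match the top strand, and its reverse complement TCTGCAGTTGAC does not match either.
With no annealing site for primer B, no amplification occurs.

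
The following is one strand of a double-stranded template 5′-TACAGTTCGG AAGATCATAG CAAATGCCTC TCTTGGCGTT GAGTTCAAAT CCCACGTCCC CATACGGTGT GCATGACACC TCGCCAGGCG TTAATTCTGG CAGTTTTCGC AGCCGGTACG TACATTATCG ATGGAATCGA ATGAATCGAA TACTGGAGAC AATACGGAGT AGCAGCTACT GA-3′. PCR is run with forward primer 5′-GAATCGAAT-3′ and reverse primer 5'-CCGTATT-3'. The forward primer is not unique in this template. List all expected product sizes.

The forward primer GAATCGAAT matches the top strand at positions 134–142, 143–151.
The reverse primer's reverse complement is AATACGG, matching at positions 161–167.
Each forward site pairs with the reverse site to give a product ending at position 167: sizes 34, 25 bp.

34 bp, 25 bp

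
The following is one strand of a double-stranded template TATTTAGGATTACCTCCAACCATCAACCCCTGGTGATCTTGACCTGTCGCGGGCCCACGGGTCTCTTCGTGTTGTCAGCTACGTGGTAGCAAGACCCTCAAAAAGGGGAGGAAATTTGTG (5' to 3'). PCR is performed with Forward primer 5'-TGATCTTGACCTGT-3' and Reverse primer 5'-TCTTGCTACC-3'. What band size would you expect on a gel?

61 bp

Forward primer TGATCTTGACCTGT is found on the top strand at positions 34–47.
Taking the reverse complement of TCTTGCTACC gives GGTAGCAAGA, found at positions 85–94 on the template; the primer anneals here to the top strand with its 3' end pointing upstream.
Product length = (reverse-primer end) − (forward-primer start) + 1 = 94 − 34 + 1 = 61 bp.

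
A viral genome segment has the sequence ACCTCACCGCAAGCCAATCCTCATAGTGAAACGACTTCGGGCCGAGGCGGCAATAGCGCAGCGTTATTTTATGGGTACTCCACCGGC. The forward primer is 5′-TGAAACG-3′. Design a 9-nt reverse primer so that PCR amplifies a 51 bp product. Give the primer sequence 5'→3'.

5'-TACCCATAA-3'

The forward primer binds at positions 27–33, so a 51 bp product ends at position 27 + 51 − 1 = 77.
The reverse primer anneals to the top strand over positions 69–77, i.e. to TTATGGGTA.
Its sequence written 5'→3' is the reverse complement: TACCCATAA.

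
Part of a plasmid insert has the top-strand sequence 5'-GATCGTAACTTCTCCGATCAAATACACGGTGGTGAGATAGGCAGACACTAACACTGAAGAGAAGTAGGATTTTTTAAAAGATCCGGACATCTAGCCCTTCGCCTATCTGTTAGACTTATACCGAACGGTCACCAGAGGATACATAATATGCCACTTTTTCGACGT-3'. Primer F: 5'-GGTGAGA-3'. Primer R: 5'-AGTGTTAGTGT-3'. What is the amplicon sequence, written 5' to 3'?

5'-GGTGAGATAGGCAGACACTAACACT-3'

Scanning the template, GGTGAGA occurs at positions 31–37; this primer anneals to the bottom strand there with its 3' end pointing downstream.
Reverse complement of the reverse primer: ACACTAACACT. This occurs on the top strand at positions 45–55.
The product is the template from position 31 through 55 (25 bp).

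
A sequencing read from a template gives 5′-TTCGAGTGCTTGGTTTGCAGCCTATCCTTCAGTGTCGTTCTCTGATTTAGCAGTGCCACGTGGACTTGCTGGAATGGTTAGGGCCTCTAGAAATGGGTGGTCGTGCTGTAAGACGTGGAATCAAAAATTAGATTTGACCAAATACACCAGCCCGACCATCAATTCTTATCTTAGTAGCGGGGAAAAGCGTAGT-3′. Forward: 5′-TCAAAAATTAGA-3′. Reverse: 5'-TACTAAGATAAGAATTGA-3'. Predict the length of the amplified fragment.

56 bp

Forward primer TCAAAAATTAGA is found on the top strand at positions 121–132.
The reverse primer's reverse complement is TCAATTCTTATCTTAGTA, which matches the template at positions 159–176.
Amplicon spans positions 121–176: 56 bp.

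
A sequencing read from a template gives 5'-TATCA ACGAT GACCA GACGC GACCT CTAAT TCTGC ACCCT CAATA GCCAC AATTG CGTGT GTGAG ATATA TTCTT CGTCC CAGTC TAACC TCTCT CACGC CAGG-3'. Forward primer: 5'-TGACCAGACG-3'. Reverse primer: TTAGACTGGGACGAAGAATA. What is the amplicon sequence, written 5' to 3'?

5'-TGACCAGACGCGACCTCTAATTCTGCACCCTCAATAGCCACAATTGCGTGTGTGAGATATATTCTTCGTCCCAGTCTAA-3'

Scanning the template, TGACCAGACG occurs at positions 10–19; this primer anneals to the bottom strand there with its 3' end pointing downstream.
Reverse complement of the reverse primer: TATTCTTCGTCCCAGTCTAA. This occurs on the top strand at positions 69–88.
The product is the template from position 10 through 88 (79 bp).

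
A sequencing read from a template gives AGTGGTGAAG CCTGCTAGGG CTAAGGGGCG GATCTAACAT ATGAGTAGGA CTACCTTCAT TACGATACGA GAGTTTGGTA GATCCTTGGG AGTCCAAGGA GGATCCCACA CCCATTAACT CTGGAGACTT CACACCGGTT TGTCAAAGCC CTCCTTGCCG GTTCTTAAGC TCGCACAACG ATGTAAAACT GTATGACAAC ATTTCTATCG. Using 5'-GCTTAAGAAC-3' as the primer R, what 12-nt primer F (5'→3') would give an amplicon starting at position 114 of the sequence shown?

The reverse primer's reverse complement GTTCTTAAGC matches the template at positions 161–170; the product starts at position 114.
The forward primer is identical to the top strand over positions 114–125: ATTAACTCTGGA.

5'-ATTAACTCTGGA-3'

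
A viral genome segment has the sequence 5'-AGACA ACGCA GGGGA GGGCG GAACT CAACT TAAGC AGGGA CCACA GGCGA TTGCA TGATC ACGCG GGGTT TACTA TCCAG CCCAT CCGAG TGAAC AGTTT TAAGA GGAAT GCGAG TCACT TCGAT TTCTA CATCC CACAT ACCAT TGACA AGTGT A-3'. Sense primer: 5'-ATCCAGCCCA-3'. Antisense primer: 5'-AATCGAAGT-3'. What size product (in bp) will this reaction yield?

52 bp

Scanning the template, ATCCAGCCCA occurs at positions 75–84; this primer anneals to the bottom strand there with its 3' end pointing downstream.
The reverse primer's reverse complement is ACTTCGATT, which matches the template at positions 118–126.
Product length = (reverse-primer end) − (forward-primer start) + 1 = 126 − 75 + 1 = 52 bp.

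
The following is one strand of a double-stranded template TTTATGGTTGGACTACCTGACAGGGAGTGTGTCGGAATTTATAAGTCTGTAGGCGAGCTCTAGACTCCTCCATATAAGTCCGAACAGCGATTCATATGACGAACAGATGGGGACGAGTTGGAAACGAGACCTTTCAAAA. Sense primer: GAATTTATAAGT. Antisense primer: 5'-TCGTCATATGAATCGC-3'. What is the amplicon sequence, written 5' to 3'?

The forward primer matches the template at positions 35–46.
Taking the reverse complement of TCGTCATATGAATCGC gives GCGATTCATATGACGA, found at positions 87–102 on the template; the primer anneals here to the top strand with its 3' end pointing upstream.
The product is the template from position 35 through 102 (68 bp).

5'-GAATTTATAAGTCTGTAGGCGAGCTCTAGACTCCTCCATATAAGTCCGAACAGCGATTCATATGACGA-3'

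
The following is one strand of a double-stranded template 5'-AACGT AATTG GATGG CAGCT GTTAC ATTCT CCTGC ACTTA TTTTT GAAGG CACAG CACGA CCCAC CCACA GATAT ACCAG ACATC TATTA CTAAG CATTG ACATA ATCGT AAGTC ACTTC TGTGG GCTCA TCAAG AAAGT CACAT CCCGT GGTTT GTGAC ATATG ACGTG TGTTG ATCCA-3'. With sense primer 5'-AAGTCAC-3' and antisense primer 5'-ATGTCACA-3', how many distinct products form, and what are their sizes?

The forward primer AAGTCAC matches the top strand at positions 111–117, 137–143.
The reverse primer's reverse complement is TGTGACAT, matching at positions 155–162.
Each forward site pairs with the reverse site to give a product ending at position 162: sizes 52, 26 bp.

Two products: 52 bp, 26 bp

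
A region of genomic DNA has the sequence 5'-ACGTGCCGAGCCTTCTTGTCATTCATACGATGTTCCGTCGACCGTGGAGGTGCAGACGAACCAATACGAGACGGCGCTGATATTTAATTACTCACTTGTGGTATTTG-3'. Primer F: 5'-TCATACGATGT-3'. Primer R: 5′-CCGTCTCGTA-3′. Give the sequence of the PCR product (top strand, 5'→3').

5'-TCATACGATGTTCCGTCGACCGTGGAGGTGCAGACGAACCAATACGAGACGG-3'

Forward primer TCATACGATGT is found on the top strand at positions 23–33.
Reverse complement of the reverse primer: TACGAGACGG. This occurs on the top strand at positions 65–74.
The product is the template from position 23 through 74 (52 bp).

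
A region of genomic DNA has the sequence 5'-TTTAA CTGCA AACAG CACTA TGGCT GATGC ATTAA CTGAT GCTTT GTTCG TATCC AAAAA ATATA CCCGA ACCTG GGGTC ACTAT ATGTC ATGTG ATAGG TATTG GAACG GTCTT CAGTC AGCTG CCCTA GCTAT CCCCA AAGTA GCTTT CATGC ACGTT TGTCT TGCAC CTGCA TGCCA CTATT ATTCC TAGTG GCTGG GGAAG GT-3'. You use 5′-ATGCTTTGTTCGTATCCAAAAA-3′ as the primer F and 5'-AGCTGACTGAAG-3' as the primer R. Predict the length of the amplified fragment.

Forward primer ATGCTTTGTTCGTATCCAAAAA is found on the top strand at positions 39–60.
Reverse complement of the reverse primer: CTTCAGTCAGCT. This occurs on the top strand at positions 113–124.
Product length = (reverse-primer end) − (forward-primer start) + 1 = 124 − 39 + 1 = 86 bp.

86 bp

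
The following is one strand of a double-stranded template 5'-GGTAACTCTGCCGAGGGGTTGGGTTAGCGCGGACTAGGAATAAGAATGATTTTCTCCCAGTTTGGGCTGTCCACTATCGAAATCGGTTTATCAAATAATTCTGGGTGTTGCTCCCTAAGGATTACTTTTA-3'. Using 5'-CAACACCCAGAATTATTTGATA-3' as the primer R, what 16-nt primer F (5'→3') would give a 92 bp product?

5'-TTGGGTTAGCGCGGAC-3'

The reverse primer's reverse complement TATCAAATAATTCTGGGTGTTG matches the template at positions 89–110, so the product ends at position 110.
A 92 bp product then starts at position 110 − 92 + 1 = 19.
The forward primer is identical to the top strand there: TTGGGTTAGCGCGGAC.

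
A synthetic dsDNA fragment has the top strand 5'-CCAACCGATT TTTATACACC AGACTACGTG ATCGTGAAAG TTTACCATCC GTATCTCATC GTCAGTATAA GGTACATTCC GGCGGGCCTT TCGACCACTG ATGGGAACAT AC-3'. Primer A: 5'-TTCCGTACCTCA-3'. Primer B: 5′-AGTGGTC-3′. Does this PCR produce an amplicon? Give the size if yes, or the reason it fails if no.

No product — primer A has no binding site in the template.

Primer A (TTCCGTACCTCA) does not match the top strand, and its reverse complement TGAGGTACGGAA does not match either.
With no annealing site for primer A, no amplification occurs.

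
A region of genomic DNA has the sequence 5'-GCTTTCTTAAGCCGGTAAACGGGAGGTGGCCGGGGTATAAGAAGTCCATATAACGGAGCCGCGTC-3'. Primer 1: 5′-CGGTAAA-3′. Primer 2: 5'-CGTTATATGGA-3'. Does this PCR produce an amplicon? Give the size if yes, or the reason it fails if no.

Primer 1 (CGGTAAA) matches the top strand at positions 13–19; it acts as a forward primer.
Primer 2's reverse complement is TCCATATAACG, matching the top strand at positions 45–55; it acts as a reverse primer.
The 3' ends face each other across positions 13–55, giving a 43 bp product.

Yes — a 43 bp product.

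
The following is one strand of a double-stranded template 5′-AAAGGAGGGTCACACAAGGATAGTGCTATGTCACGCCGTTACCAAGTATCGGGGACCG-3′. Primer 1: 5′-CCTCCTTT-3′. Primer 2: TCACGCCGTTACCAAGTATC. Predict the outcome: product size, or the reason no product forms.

Primer 1 (CCTCCTTT) has reverse complement AAAGGAGG, which matches the top strand at positions 1–8; primer 1 anneals to the top strand there with its 3' end pointing upstream toward position 1.
Primer 2 (TCACGCCGTTACCAAGTATC) matches the top strand directly at positions 31–50; it anneals to the bottom strand with its 3' end pointing downstream toward position 50.
The 3' ends diverge (primer 1 extends toward position 1, primer 2 toward position 58), so the primers never converge on a shared product.

No product — the primers' 3' ends point away from each other.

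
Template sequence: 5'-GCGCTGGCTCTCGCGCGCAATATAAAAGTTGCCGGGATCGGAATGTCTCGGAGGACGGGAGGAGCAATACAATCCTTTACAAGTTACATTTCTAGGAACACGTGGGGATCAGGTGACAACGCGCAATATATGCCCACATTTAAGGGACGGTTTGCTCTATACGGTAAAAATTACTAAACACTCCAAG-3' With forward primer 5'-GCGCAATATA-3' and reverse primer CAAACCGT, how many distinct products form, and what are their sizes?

Two products: 140 bp, 34 bp

The forward primer GCGCAATATA matches the top strand at positions 15–24, 121–130.
The reverse primer's reverse complement is ACGGTTTG, matching at positions 147–154.
Each forward site pairs with the reverse site to give a product ending at position 154: sizes 140, 34 bp.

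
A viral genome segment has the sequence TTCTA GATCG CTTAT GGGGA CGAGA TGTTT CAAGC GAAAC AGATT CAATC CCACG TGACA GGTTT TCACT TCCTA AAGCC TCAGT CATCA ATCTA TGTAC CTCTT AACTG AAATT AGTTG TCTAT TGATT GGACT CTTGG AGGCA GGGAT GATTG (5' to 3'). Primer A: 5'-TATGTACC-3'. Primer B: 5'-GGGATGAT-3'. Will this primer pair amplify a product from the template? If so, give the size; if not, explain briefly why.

No product — both primers anneal to the same strand and extend in the same direction.

Primer A (TATGTACC) matches the top strand at positions 94–101 (3' end points downstream).
Primer B (GGGATGAT) also matches the top strand directly, at positions 146–153 — its reverse complement ATCATCCC is not present.
Both primers anneal to the bottom strand with 3' ends pointing the same way, so neither can prime synthesis back toward the other.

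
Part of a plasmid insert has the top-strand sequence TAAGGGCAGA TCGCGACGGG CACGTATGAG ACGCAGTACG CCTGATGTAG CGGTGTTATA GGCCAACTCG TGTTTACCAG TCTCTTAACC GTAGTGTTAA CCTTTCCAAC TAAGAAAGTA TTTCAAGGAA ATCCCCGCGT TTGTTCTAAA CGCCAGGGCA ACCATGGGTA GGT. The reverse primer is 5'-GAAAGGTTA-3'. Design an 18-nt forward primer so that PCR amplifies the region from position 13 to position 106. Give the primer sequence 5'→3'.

The reverse primer's reverse complement TAACCTTTC matches the template at positions 98–106; the product starts at position 13.
The forward primer is identical to the top strand over positions 13–30: GCGACGGGCACGTATGAG.

5'-GCGACGGGCACGTATGAG-3'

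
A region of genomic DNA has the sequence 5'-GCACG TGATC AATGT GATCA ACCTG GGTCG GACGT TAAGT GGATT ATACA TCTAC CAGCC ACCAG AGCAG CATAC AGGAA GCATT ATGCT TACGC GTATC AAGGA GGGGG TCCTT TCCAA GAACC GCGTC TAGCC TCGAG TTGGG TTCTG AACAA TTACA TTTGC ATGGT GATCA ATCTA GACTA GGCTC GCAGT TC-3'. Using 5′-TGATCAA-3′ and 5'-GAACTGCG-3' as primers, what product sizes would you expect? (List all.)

The forward primer TGATCAA matches the top strand at positions 6–12, 15–21, 170–176.
The reverse primer's reverse complement is CGCAGTTC, matching at positions 190–197.
Each forward site pairs with the reverse site to give a product ending at position 197: sizes 192, 183, 28 bp.

192 bp, 183 bp, 28 bp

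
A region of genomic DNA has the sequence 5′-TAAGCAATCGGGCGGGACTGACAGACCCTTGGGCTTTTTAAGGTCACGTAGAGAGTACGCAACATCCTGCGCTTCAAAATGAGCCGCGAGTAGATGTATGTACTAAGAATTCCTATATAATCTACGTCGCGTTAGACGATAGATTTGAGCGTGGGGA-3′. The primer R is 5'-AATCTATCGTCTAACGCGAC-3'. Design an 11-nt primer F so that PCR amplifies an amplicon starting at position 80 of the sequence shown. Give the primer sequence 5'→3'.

5'-TGAGCCGCGAG-3'

The reverse primer's reverse complement GTCGCGTTAGACGATAGATT matches the template at positions 126–145; the product starts at position 80.
The forward primer is identical to the top strand over positions 80–90: TGAGCCGCGAG.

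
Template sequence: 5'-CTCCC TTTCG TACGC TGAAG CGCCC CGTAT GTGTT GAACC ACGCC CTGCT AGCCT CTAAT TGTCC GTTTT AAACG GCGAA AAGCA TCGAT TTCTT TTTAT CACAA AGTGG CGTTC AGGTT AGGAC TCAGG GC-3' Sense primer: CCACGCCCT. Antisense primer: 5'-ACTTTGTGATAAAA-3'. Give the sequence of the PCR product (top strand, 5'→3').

The forward primer matches the template at positions 39–47.
The reverse primer's reverse complement is TTTTATCACAAAGT, which matches the template at positions 95–108.
The product is the template from position 39 through 108 (70 bp).

5'-CCACGCCCTGCTAGCCTCTAATTGTCCGTTTTAAACGGCGAAAAGCATCGATTTCTTTTTATCACAAAGT-3'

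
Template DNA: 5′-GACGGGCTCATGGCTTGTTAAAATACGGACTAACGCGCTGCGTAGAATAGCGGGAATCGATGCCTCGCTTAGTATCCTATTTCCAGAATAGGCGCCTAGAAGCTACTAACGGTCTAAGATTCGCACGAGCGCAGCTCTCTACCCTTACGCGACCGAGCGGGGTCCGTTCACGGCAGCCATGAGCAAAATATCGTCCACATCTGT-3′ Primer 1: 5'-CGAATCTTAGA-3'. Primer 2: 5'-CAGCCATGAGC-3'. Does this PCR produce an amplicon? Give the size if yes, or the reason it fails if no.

No product — the primers' 3' ends point away from each other.

Primer 1 (CGAATCTTAGA) has reverse complement TCTAAGATTCG, which matches the top strand at positions 113–123; primer 1 anneals to the top strand there with its 3' end pointing upstream toward position 113.
Primer 2 (CAGCCATGAGC) matches the top strand directly at positions 174–184; it anneals to the bottom strand with its 3' end pointing downstream toward position 184.
The 3' ends diverge (primer 1 extends toward position 1, primer 2 toward position 204), so the primers never converge on a shared product.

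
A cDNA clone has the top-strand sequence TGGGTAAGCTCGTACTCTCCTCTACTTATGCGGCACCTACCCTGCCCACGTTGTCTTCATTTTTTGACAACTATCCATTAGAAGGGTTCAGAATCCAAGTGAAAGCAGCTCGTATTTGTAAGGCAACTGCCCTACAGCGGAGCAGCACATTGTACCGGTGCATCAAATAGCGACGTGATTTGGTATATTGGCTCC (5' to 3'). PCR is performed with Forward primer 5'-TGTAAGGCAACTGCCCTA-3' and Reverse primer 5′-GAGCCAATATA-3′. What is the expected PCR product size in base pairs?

The forward primer matches the template at positions 117–134.
Taking the reverse complement of GAGCCAATATA gives TATATTGGCTC, found at positions 184–194 on the template; the primer anneals here to the top strand with its 3' end pointing upstream.
Amplicon spans positions 117–194: 78 bp.

78 bp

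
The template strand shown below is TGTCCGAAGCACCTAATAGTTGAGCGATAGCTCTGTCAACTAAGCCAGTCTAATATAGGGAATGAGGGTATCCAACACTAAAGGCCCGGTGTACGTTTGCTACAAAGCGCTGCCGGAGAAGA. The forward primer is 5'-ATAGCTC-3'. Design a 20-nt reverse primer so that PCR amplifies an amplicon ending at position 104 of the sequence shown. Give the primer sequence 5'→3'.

The forward primer binds at positions 27–33; the product's 3' end on the top strand is position 104.
The reverse primer anneals to the top strand over positions 85–104, i.e. to CCCGGTGTACGTTTGCTACA.
Its sequence written 5'→3' is the reverse complement: TGTAGCAAACGTACACCGGG.

5'-TGTAGCAAACGTACACCGGG-3'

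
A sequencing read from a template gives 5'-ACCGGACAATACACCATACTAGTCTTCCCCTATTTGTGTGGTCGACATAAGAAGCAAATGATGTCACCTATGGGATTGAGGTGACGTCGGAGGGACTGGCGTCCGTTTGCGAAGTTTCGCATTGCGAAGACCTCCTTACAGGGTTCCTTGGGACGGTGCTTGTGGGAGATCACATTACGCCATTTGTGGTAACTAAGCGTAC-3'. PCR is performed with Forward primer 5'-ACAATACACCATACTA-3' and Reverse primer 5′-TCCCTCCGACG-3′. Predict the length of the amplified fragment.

90 bp

Forward primer ACAATACACCATACTA is found on the top strand at positions 6–21.
Reverse complement of the reverse primer: CGTCGGAGGGA. This occurs on the top strand at positions 85–95.
Amplicon spans positions 6–95: 90 bp.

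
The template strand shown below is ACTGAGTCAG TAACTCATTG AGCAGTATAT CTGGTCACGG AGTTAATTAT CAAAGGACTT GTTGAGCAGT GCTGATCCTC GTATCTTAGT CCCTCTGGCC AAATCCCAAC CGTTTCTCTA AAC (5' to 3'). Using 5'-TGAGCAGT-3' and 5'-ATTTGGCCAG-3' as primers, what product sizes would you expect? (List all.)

The forward primer TGAGCAGT matches the top strand at positions 19–26, 63–70.
The reverse primer's reverse complement is CTGGCCAAAT, matching at positions 95–104.
Each forward site pairs with the reverse site to give a product ending at position 104: sizes 86, 42 bp.

86 bp, 42 bp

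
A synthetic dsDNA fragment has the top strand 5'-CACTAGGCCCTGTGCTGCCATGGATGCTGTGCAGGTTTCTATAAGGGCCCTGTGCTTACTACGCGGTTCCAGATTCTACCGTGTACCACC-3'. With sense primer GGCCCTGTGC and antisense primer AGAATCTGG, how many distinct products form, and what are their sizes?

The forward primer GGCCCTGTGC matches the top strand at positions 6–15, 46–55.
The reverse primer's reverse complement is CCAGATTCT, matching at positions 69–77.
Each forward site pairs with the reverse site to give a product ending at position 77: sizes 72, 32 bp.

Two products: 72 bp, 32 bp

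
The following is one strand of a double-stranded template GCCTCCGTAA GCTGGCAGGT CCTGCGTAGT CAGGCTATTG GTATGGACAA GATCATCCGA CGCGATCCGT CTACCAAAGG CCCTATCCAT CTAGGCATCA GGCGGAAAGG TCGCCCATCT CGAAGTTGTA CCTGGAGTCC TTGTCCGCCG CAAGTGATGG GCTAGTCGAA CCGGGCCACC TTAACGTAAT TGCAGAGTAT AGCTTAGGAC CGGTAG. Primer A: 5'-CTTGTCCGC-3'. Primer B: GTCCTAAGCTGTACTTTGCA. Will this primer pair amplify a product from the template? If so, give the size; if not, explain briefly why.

No product — primer B has no binding site in the template.

Primer B (GTCCTAAGCTGTACTTTGCA) does not match the top strand, and its reverse complement TGCAAAGTACAGCTTAGGAC does not match either.
With no annealing site for primer B, no amplification occurs.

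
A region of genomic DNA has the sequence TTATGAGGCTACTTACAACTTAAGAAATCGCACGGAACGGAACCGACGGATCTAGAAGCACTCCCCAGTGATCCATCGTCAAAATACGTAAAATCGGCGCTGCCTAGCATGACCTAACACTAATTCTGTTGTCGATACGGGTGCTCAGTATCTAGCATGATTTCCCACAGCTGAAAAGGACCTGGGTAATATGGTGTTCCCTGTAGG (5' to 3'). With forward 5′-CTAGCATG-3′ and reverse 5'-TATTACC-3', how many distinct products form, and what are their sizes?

The forward primer CTAGCATG matches the top strand at positions 104–111, 152–159.
The reverse primer's reverse complement is GGTAATA, matching at positions 185–191.
Each forward site pairs with the reverse site to give a product ending at position 191: sizes 88, 40 bp.

Two products: 88 bp, 40 bp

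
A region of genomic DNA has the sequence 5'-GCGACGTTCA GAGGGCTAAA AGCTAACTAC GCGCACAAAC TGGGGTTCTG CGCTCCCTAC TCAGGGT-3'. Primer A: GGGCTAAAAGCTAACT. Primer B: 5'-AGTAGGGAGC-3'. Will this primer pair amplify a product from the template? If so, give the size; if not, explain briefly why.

Primer A (GGGCTAAAAGCTAACT) matches the top strand at positions 13–28; it acts as a forward primer.
Primer B's reverse complement is GCTCCCTACT, matching the top strand at positions 52–61; it acts as a reverse primer.
The 3' ends face each other across positions 13–61, giving a 49 bp product.

Yes — a 49 bp product.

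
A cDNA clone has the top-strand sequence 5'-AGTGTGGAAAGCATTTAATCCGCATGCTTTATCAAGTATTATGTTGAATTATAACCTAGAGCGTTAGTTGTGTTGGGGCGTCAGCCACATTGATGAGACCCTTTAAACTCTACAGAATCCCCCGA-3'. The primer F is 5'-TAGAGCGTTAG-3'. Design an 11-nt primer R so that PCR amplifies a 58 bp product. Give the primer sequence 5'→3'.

The forward primer binds at positions 57–67, so a 58 bp product ends at position 57 + 58 − 1 = 114.
The reverse primer anneals to the top strand over positions 104–114, i.e. to TAAACTCTACA.
Its sequence written 5'→3' is the reverse complement: TGTAGAGTTTA.

5'-TGTAGAGTTTA-3'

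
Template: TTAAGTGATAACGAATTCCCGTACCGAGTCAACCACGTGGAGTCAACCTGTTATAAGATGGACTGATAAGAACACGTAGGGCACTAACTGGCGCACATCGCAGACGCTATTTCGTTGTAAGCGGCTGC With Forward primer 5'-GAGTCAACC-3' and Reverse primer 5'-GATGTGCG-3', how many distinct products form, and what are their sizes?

Two products: 74 bp, 60 bp

The forward primer GAGTCAACC matches the top strand at positions 26–34, 40–48.
The reverse primer's reverse complement is CGCACATC, matching at positions 92–99.
Each forward site pairs with the reverse site to give a product ending at position 99: sizes 74, 60 bp.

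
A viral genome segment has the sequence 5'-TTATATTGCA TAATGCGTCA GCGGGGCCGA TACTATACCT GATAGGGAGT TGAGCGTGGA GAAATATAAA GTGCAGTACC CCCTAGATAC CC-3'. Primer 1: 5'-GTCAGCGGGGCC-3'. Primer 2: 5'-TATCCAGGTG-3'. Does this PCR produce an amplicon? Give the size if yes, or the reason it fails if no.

No product — primer 2 has no binding site in the template.

Primer 2 (TATCCAGGTG) does not match the top strand, and its reverse complement CACCTGGATA does not match either.
With no annealing site for primer 2, no amplification occurs.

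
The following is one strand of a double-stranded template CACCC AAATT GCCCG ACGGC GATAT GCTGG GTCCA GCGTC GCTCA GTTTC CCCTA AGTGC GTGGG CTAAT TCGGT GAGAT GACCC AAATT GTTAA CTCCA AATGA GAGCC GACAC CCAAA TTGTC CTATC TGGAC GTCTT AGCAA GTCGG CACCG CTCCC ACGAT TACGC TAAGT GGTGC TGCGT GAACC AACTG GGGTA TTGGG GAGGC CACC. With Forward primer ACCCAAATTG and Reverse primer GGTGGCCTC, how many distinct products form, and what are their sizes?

The forward primer ACCCAAATTG matches the top strand at positions 2–11, 82–91, 114–123.
The reverse primer's reverse complement is GAGGCCACC, matching at positions 206–214.
Each forward site pairs with the reverse site to give a product ending at position 214: sizes 213, 133, 101 bp.

Three products: 213 bp, 133 bp, 101 bp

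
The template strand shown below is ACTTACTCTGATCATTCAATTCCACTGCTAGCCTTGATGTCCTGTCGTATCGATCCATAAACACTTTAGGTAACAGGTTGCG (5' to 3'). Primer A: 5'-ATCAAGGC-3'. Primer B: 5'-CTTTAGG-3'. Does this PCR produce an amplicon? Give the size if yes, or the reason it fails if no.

Primer A (ATCAAGGC) has reverse complement GCCTTGAT, which matches the top strand at positions 31–38; primer A anneals to the top strand there with its 3' end pointing upstream toward position 31.
Primer B (CTTTAGG) matches the top strand directly at positions 64–70; it anneals to the bottom strand with its 3' end pointing downstream toward position 70.
The 3' ends diverge (primer A extends toward position 1, primer B toward position 82), so the primers never converge on a shared product.

No product — the primers' 3' ends point away from each other.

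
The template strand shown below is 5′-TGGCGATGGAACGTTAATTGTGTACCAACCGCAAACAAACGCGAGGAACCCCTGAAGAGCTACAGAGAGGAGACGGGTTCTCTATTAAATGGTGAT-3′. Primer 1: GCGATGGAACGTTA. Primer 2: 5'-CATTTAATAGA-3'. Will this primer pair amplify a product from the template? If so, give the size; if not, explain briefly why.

Yes — an 89 bp product.

Primer 1 (GCGATGGAACGTTA) matches the top strand at positions 3–16; it acts as a forward primer.
Primer 2's reverse complement is TCTATTAAATG, matching the top strand at positions 81–91; it acts as a reverse primer.
The 3' ends face each other across positions 3–91, giving an 89 bp product.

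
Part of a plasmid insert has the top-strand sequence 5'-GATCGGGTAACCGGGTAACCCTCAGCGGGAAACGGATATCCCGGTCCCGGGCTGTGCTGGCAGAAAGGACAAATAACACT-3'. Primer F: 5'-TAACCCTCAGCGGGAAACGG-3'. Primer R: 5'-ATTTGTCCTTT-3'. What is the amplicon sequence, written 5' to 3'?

5'-TAACCCTCAGCGGGAAACGGATATCCCGGTCCCGGGCTGTGCTGGCAGAAAGGACAAAT-3'

Forward primer TAACCCTCAGCGGGAAACGG is found on the top strand at positions 16–35.
Taking the reverse complement of ATTTGTCCTTT gives AAAGGACAAAT, found at positions 64–74 on the template; the primer anneals here to the top strand with its 3' end pointing upstream.
The product is the template from position 16 through 74 (59 bp).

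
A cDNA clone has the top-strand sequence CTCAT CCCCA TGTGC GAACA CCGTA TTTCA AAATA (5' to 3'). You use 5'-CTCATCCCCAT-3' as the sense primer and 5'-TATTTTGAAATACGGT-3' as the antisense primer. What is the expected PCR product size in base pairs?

35 bp

Forward primer CTCATCCCCAT is found on the top strand at positions 1–11.
Reverse complement of the reverse primer: ACCGTATTTCAAAATA. This occurs on the top strand at positions 20–35.
The product runs from position 1 to position 35, so its length is 35 − 1 + 1 = 35 bp.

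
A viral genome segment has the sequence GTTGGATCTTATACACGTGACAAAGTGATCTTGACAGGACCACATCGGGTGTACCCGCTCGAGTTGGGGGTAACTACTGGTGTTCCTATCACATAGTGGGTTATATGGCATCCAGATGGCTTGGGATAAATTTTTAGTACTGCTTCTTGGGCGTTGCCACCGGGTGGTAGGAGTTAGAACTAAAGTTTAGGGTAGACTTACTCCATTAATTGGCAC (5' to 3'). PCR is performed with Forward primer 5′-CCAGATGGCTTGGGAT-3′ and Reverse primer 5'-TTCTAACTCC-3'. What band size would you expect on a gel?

68 bp

Scanning the template, CCAGATGGCTTGGGAT occurs at positions 112–127; this primer anneals to the bottom strand there with its 3' end pointing downstream.
Taking the reverse complement of TTCTAACTCC gives GGAGTTAGAA, found at positions 170–179 on the template; the primer anneals here to the top strand with its 3' end pointing upstream.
Product length = (reverse-primer end) − (forward-primer start) + 1 = 179 − 112 + 1 = 68 bp.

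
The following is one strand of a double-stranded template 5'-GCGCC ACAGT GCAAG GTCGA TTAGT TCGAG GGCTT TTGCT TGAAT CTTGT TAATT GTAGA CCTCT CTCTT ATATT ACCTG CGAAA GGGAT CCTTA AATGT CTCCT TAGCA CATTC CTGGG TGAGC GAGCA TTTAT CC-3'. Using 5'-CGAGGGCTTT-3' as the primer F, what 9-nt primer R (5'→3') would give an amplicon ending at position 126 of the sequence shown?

The forward primer binds at positions 27–36; the product's 3' end on the top strand is position 126.
The reverse primer anneals to the top strand over positions 118–126, i.e. to GGGTGAGCG.
Its sequence written 5'→3' is the reverse complement: CGCTCACCC.

5'-CGCTCACCC-3'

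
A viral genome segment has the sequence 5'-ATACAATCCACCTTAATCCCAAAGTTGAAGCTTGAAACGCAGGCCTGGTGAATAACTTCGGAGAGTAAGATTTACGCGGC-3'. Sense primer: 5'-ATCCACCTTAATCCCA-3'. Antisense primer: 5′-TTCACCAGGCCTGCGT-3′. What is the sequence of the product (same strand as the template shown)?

The forward primer matches the template at positions 6–21.
Taking the reverse complement of TTCACCAGGCCTGCGT gives ACGCAGGCCTGGTGAA, found at positions 37–52 on the template; the primer anneals here to the top strand with its 3' end pointing upstream.
The product is the template from position 6 through 52 (47 bp).

5'-ATCCACCTTAATCCCAAAGTTGAAGCTTGAAACGCAGGCCTGGTGAA-3'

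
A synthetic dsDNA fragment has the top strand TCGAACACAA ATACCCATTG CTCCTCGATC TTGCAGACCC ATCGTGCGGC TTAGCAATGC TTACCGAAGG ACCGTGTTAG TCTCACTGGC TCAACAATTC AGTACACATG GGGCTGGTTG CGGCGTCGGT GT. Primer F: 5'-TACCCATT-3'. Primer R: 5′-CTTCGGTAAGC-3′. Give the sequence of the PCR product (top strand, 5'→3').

5'-TACCCATTGCTCCTCGATCTTGCAGACCCATCGTGCGGCTTAGCAATGCTTACCGAAG-3'

The forward primer matches the template at positions 12–19.
The reverse primer's reverse complement is GCTTACCGAAG, which matches the template at positions 59–69.
The product is the template from position 12 through 69 (58 bp).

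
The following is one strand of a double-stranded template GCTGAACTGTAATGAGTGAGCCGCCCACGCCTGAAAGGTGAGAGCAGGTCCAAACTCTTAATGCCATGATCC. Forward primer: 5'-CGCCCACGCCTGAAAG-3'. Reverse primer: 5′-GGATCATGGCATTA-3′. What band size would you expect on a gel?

51 bp

Scanning the template, CGCCCACGCCTGAAAG occurs at positions 22–37; this primer anneals to the bottom strand there with its 3' end pointing downstream.
Reverse complement of the reverse primer: TAATGCCATGATCC. This occurs on the top strand at positions 59–72.
Product length = (reverse-primer end) − (forward-primer start) + 1 = 72 − 22 + 1 = 51 bp.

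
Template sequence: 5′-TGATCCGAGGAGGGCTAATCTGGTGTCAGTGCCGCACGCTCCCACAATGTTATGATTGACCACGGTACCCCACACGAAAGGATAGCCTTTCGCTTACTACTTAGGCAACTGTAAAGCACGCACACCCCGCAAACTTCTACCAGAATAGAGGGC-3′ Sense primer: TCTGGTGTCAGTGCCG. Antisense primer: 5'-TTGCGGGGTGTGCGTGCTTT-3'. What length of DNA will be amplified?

114 bp

Forward primer TCTGGTGTCAGTGCCG is found on the top strand at positions 19–34.
Reverse complement of the reverse primer: AAAGCACGCACACCCCGCAA. This occurs on the top strand at positions 113–132.
The product runs from position 19 to position 132, so its length is 132 − 19 + 1 = 114 bp.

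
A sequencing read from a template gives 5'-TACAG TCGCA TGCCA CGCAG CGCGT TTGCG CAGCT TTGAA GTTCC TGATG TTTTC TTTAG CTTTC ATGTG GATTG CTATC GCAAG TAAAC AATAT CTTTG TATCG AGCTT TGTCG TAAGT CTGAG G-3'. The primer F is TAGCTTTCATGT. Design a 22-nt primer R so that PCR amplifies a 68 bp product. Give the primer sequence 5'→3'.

5'-CTCAGACTTACGACAAAGCTCG-3'

The forward primer binds at positions 58–69, so a 68 bp product ends at position 58 + 68 − 1 = 125.
The reverse primer anneals to the top strand over positions 104–125, i.e. to CGAGCTTTGTCGTAAGTCTGAG.
Its sequence written 5'→3' is the reverse complement: CTCAGACTTACGACAAAGCTCG.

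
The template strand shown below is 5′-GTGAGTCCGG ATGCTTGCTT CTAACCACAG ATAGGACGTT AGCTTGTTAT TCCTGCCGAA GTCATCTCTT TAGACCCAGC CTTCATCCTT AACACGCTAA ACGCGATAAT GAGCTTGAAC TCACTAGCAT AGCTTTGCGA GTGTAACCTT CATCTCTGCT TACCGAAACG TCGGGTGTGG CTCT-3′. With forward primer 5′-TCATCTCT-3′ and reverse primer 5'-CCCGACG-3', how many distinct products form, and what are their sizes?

Two products: 114 bp, 26 bp

The forward primer TCATCTCT matches the top strand at positions 62–69, 150–157.
The reverse primer's reverse complement is CGTCGGG, matching at positions 169–175.
Each forward site pairs with the reverse site to give a product ending at position 175: sizes 114, 26 bp.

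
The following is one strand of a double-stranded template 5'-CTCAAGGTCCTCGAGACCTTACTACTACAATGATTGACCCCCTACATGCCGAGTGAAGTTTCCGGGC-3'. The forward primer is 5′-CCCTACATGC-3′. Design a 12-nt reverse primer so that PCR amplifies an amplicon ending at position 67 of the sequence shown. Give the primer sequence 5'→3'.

The forward primer binds at positions 40–49; the product's 3' end on the top strand is position 67.
The reverse primer anneals to the top strand over positions 56–67, i.e. to AAGTTTCCGGGC.
Its sequence written 5'→3' is the reverse complement: GCCCGGAAACTT.

5'-GCCCGGAAACTT-3'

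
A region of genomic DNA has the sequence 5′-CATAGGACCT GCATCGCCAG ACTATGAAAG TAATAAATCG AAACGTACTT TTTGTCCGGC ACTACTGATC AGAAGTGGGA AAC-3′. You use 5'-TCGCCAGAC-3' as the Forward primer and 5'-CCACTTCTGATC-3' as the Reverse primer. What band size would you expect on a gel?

65 bp

The forward primer matches the template at positions 14–22.
The reverse primer's reverse complement is GATCAGAAGTGG, which matches the template at positions 67–78.
The product runs from position 14 to position 78, so its length is 78 − 14 + 1 = 65 bp.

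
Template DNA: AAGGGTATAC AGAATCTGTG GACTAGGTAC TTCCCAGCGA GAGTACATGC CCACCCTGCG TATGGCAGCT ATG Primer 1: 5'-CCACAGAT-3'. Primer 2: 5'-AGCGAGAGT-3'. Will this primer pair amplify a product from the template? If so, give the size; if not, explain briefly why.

Primer 1 (CCACAGAT) has reverse complement ATCTGTGG, which matches the top strand at positions 14–21; primer 1 anneals to the top strand there with its 3' end pointing upstream toward position 14.
Primer 2 (AGCGAGAGT) matches the top strand directly at positions 36–44; it anneals to the bottom strand with its 3' end pointing downstream toward position 44.
The 3' ends diverge (primer 1 extends toward position 1, primer 2 toward position 73), so the primers never converge on a shared product.

No product — the primers' 3' ends point away from each other.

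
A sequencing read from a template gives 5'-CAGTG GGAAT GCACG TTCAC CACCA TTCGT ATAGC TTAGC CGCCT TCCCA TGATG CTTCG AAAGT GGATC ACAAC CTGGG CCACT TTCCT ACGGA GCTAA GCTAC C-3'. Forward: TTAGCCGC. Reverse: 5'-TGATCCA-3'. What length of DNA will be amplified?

36 bp

The forward primer matches the template at positions 36–43.
The reverse primer's reverse complement is TGGATCA, which matches the template at positions 65–71.
Amplicon spans positions 36–71: 36 bp.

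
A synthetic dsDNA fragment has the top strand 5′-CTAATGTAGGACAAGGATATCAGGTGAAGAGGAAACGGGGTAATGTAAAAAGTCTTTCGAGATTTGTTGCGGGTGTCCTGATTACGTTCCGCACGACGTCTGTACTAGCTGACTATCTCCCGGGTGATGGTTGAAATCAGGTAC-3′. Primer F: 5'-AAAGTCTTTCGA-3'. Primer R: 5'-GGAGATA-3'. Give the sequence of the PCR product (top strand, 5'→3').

Forward primer AAAGTCTTTCGA is found on the top strand at positions 49–60.
Reverse complement of the reverse primer: TATCTCC. This occurs on the top strand at positions 114–120.
The product is the template from position 49 through 120 (72 bp).

5'-AAAGTCTTTCGAGATTTGTTGCGGGTGTCCTGATTACGTTCCGCACGACGTCTGTACTAGCTGACTATCTCC-3'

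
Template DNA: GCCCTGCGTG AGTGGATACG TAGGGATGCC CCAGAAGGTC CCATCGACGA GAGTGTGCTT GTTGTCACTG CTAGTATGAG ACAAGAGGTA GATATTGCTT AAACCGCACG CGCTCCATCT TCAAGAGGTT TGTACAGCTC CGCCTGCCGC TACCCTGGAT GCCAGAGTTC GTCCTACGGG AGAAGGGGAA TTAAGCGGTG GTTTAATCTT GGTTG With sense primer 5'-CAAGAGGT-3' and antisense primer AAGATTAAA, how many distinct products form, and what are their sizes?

Two products: 129 bp, 89 bp

The forward primer CAAGAGGT matches the top strand at positions 82–89, 122–129.
The reverse primer's reverse complement is TTTAATCTT, matching at positions 202–210.
Each forward site pairs with the reverse site to give a product ending at position 210: sizes 129, 89 bp.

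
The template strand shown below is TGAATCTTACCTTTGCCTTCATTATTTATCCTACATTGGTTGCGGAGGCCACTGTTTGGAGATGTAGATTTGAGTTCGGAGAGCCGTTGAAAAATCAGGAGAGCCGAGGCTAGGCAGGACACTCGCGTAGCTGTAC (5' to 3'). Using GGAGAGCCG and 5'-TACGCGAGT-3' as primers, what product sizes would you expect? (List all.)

52 bp, 32 bp

The forward primer GGAGAGCCG matches the top strand at positions 78–86, 98–106.
The reverse primer's reverse complement is ACTCGCGTA, matching at positions 121–129.
Each forward site pairs with the reverse site to give a product ending at position 129: sizes 52, 32 bp.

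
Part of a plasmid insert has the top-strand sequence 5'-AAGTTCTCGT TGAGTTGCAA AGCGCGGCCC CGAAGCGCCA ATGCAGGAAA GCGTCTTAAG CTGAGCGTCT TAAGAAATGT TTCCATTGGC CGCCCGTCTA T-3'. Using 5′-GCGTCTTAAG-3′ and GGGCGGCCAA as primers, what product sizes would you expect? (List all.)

The forward primer GCGTCTTAAG matches the top strand at positions 51–60, 65–74.
The reverse primer's reverse complement is TTGGCCGCCC, matching at positions 86–95.
Each forward site pairs with the reverse site to give a product ending at position 95: sizes 45, 31 bp.

45 bp, 31 bp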